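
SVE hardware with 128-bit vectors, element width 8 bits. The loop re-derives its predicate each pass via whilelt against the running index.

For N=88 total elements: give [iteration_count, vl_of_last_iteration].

register lanes = 128/8 = 16
iterations = ceil(88/16) = 6; final-pass vl = 8

[iterations, last_vl] = [6, 8]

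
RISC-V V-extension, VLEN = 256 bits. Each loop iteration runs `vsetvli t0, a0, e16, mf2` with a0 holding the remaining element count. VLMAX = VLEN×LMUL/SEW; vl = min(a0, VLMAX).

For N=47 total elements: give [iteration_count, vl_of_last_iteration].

VLMAX = VLEN×LMUL/SEW = 256×1/2/16 = 8
47 elements at 8/iter → 6 passes, remainder 7 on the last

[iterations, last_vl] = [6, 7]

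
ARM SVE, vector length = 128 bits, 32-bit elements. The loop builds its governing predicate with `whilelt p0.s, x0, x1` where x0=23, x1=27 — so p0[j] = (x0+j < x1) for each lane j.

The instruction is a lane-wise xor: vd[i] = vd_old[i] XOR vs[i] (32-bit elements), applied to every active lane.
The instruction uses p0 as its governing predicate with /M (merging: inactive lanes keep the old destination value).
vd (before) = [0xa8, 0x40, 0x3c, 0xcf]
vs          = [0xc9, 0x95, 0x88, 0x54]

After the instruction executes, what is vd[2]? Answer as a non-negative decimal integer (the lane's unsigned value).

128-bit reg / 32-bit elem → 4 lanes
p0[j] = (23+j < 27); true for j=0..3 → 4 lanes set
  i=0: xor(0xa8,0xc9) → 97
  i=1: xor(0x40,0x95) → 213
  i=2: xor(0x3c,0x88) → 180
  i=3: xor(0xcf,0x54) → 155

vd[2] = 180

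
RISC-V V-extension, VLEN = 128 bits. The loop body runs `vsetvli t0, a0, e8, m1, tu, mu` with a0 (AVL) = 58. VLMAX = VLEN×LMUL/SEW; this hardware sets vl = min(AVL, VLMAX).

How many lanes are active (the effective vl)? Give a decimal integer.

VLMAX = VLEN×LMUL/SEW = 128×1/8 = 16
vl ← min(58, 16) = 16

vl = 16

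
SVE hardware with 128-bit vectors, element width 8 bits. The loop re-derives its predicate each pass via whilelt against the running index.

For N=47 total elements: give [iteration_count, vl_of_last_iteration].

register lanes = 128/8 = 16
47 elements at 16/iter → 3 passes, remainder 15 on the last

[iterations, last_vl] = [3, 15]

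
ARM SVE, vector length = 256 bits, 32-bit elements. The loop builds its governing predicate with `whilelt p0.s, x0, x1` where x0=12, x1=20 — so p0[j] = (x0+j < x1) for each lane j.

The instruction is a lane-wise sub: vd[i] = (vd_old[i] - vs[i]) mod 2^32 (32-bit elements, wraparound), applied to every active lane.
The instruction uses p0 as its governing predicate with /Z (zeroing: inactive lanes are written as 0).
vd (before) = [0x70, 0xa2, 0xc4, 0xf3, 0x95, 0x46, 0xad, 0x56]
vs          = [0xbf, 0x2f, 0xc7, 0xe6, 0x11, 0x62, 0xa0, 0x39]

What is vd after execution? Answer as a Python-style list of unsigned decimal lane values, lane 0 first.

vd = [4294967217, 115, 4294967293, 13, 132, 4294967268, 13, 29]

register lanes = 256/32 = 8
p0[j] = (12+j < 20); true for j=0..7 → 8 lanes set
  i=0: sub(0x70,0xbf) → 4294967217
  i=1: sub(0xa2,0x2f) → 115
  i=2: sub(0xc4,0xc7) → 4294967293
  i=3: sub(0xf3,0xe6) → 13
  i=4: sub(0x95,0x11) → 132
  i=5: sub(0x46,0x62) → 4294967268
  i=6: sub(0xad,0xa0) → 13
  i=7: sub(0x56,0x39) → 29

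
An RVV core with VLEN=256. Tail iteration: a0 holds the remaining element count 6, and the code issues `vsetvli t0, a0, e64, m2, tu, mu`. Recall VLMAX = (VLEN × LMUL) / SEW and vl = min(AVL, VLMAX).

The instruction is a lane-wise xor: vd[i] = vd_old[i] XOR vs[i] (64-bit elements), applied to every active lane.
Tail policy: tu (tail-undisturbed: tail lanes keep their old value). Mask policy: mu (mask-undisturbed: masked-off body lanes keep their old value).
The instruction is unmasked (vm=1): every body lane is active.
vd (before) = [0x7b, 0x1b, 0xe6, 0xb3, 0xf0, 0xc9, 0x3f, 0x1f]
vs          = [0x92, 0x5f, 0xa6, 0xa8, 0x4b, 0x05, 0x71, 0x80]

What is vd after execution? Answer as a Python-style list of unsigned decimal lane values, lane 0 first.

vd = [233, 68, 64, 27, 187, 204, 63, 31]

VLMAX = VLEN×LMUL/SEW = 256×2/64 = 8
AVL=6 ≤ VLMAX=8, so vl = 6
  i=0: xor(0x7b,0x92) → 233
  i=1: xor(0x1b,0x5f) → 68
  i=2: xor(0xe6,0xa6) → 64
  i=3: xor(0xb3,0xa8) → 27
  i=4: xor(0xf0,0x4b) → 187
  i=5: xor(0xc9,0x05) → 204
  i=6: tail/keep → 63
  i=7: tail/keep → 31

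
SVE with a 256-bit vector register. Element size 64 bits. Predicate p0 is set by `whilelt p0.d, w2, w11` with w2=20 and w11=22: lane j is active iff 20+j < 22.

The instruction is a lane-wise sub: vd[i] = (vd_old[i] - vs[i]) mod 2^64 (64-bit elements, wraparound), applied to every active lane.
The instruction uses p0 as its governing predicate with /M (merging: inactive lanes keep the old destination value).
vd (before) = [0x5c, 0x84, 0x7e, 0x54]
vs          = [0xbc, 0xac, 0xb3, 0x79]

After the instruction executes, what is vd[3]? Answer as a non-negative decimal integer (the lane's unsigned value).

vd[3] = 84

256-bit reg / 64-bit elem → 4 lanes
p0[j] = (20+j < 22); true for j=0..1 → 2 lanes set
vd[0] sub(0x5c,0xbc) -> 0xffffffffffffffa0
vd[1] sub(0x84,0xac) -> 0xffffffffffffffd8
vd[2] tail/keep -> 0x7e
vd[3] tail/keep -> 0x54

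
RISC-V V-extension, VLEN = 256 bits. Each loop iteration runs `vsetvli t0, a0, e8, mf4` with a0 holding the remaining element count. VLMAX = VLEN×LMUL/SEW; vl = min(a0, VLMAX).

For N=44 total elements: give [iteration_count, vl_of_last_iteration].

[iterations, last_vl] = [6, 4]

lanes per group: 256·1/4/8 = 8
N=44: ⌈44/8⌉ = 6 iters; last vl = 44 − 5×8 = 4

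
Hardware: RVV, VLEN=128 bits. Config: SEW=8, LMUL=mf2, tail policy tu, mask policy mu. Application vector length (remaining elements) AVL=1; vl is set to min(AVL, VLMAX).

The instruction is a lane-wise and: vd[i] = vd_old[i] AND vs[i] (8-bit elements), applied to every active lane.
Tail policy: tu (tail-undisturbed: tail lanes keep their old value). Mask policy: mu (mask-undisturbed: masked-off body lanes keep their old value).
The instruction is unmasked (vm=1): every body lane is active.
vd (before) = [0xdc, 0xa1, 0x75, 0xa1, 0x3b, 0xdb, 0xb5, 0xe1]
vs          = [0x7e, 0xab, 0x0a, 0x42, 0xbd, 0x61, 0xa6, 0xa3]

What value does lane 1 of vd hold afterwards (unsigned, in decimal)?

lanes per group: 128·1/2/8 = 8
vl = min(AVL, VLMAX) = min(1, 8) = 1
  i=0: and(0xdc,0x7e) → 92
  i=1: tail/keep → 161
  i=2: tail/keep → 117
  i=3: tail/keep → 161
  i=4: tail/keep → 59
  i=5: tail/keep → 219
  i=6: tail/keep → 181
  i=7: tail/keep → 225

vd[1] = 161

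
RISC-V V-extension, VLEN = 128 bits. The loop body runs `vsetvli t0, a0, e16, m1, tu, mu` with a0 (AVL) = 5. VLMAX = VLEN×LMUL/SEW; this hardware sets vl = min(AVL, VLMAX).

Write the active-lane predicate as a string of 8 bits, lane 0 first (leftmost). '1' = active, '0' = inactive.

predicate = 11111000

VLMAX = VLEN×LMUL/SEW = 128×1/16 = 8
vl ← min(5, 8) = 5
bits (lane 0 leftmost): 11111000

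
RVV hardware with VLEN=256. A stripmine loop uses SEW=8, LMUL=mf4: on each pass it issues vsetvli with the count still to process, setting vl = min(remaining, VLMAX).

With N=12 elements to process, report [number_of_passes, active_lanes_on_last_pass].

VLMAX = (256 × 1/4) / 8 = 8 lanes
N=12: ⌈12/8⌉ = 2 iters; last vl = 12 − 1×8 = 4

[iterations, last_vl] = [2, 4]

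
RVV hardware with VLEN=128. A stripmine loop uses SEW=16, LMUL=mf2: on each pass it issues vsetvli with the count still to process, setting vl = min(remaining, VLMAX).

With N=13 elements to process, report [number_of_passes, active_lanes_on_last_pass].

VLMAX = (128 × 1/2) / 16 = 4 lanes
iterations = ceil(13/4) = 4; final-pass vl = 1

[iterations, last_vl] = [4, 1]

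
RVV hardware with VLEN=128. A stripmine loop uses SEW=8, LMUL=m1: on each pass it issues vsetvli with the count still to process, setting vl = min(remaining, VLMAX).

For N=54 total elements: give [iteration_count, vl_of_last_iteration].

[iterations, last_vl] = [4, 6]

VLMAX = (128 × 1) / 8 = 16 lanes
54 elements at 16/iter → 4 passes, remainder 6 on the last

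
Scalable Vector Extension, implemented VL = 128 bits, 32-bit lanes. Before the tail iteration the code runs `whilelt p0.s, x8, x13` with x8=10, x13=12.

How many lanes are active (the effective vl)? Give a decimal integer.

lane count: 128 div 32 = 4
active while 10+j < 12, i.e. j ∈ [0,2) capped at 4 ⇒ 2

vl = 2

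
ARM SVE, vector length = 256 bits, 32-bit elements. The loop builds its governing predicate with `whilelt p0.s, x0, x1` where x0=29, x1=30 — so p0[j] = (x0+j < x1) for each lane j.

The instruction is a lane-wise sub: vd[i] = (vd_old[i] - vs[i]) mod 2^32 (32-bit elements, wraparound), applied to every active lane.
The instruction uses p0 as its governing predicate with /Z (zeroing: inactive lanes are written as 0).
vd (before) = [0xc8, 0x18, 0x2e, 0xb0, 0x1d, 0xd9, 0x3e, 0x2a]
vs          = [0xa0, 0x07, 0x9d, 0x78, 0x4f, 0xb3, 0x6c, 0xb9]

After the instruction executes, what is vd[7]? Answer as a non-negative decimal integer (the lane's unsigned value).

lane count: 256 div 32 = 8
active while 29+j < 30, i.e. j ∈ [0,1) capped at 8 ⇒ 1
vd[0] sub(0xc8,0xa0) -> 0x28
vd[1] tail/zero -> 0x00
vd[2] tail/zero -> 0x00
vd[3] tail/zero -> 0x00
vd[4] tail/zero -> 0x00
vd[5] tail/zero -> 0x00
vd[6] tail/zero -> 0x00
vd[7] tail/zero -> 0x00

vd[7] = 0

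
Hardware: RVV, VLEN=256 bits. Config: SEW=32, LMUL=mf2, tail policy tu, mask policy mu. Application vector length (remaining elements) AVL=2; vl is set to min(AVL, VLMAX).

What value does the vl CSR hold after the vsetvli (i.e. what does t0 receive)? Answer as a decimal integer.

vl = 2

lanes per group: 256·1/2/32 = 4
vl = min(AVL, VLMAX) = min(2, 4) = 2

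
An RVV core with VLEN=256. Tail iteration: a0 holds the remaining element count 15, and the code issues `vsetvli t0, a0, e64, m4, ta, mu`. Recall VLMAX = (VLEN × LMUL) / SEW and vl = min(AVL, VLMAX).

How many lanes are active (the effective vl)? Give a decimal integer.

VLMAX = (256 × 4) / 64 = 16 lanes
vl ← min(15, 16) = 15

vl = 15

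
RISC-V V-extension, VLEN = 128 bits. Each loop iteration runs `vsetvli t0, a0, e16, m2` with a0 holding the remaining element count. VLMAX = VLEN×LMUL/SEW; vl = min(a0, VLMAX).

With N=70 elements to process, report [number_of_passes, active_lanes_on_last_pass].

[iterations, last_vl] = [5, 6]

VLMAX = VLEN×LMUL/SEW = 128×2/16 = 16
70 elements at 16/iter → 5 passes, remainder 6 on the last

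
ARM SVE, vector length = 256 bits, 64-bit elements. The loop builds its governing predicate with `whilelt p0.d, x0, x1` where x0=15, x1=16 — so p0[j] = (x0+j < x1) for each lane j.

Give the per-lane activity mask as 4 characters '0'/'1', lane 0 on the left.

256-bit reg / 64-bit elem → 4 lanes
whilelt: lane j active iff 15+j < 16 → j < 1 → 1 active
bits (lane 0 leftmost): 1000

predicate = 1000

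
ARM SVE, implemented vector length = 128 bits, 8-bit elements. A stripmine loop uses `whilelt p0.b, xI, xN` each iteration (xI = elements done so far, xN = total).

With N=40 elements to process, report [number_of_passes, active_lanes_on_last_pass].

[iterations, last_vl] = [3, 8]

lane count: 128 div 8 = 16
40 elements at 16/iter → 3 passes, remainder 8 on the last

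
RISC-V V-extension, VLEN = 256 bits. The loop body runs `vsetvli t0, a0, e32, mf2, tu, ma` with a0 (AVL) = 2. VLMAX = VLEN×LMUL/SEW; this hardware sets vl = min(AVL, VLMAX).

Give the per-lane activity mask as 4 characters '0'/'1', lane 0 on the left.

VLMAX = VLEN×LMUL/SEW = 256×1/2/32 = 4
AVL=2 ≤ VLMAX=4, so vl = 2
bits (lane 0 leftmost): 1100

predicate = 1100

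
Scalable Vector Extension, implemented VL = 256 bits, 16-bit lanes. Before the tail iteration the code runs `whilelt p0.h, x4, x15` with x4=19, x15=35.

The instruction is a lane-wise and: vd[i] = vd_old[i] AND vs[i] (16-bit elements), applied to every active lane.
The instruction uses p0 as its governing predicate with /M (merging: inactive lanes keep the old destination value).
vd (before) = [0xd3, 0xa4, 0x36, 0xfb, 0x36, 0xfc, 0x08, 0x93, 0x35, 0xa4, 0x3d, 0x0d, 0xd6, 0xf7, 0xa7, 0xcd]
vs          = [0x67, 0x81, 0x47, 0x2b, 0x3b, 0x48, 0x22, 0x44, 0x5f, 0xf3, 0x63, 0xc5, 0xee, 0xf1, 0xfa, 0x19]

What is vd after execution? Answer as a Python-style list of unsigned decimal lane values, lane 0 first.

256-bit reg / 16-bit elem → 16 lanes
active while 19+j < 35, i.e. j ∈ [0,16) capped at 16 ⇒ 16
lane  0: and(0xd3,0x67) ⇒ 0x43
lane  1: and(0xa4,0x81) ⇒ 0x80
lane  2: and(0x36,0x47) ⇒ 0x06
lane  3: and(0xfb,0x2b) ⇒ 0x2b
lane  4: and(0x36,0x3b) ⇒ 0x32
lane  5: and(0xfc,0x48) ⇒ 0x48
lane  6: and(0x08,0x22) ⇒ 0x00
lane  7: and(0x93,0x44) ⇒ 0x00
lane  8: and(0x35,0x5f) ⇒ 0x15
lane  9: and(0xa4,0xf3) ⇒ 0xa0
lane 10: and(0x3d,0x63) ⇒ 0x21
lane 11: and(0x0d,0xc5) ⇒ 0x05
lane 12: and(0xd6,0xee) ⇒ 0xc6
lane 13: and(0xf7,0xf1) ⇒ 0xf1
lane 14: and(0xa7,0xfa) ⇒ 0xa2
lane 15: and(0xcd,0x19) ⇒ 0x09

vd = [67, 128, 6, 43, 50, 72, 0, 0, 21, 160, 33, 5, 198, 241, 162, 9]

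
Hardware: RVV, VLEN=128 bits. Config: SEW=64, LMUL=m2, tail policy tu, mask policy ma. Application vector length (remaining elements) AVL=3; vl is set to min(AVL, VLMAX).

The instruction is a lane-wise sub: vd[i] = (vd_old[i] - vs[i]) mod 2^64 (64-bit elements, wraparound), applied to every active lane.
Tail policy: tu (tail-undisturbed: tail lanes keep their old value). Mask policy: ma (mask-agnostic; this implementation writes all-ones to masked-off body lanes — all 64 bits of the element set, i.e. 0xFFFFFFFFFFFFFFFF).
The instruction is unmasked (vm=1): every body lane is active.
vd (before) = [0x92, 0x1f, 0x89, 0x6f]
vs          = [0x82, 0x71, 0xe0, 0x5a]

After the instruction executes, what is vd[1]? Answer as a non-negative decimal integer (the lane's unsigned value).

vd[1] = 18446744073709551534

lanes per group: 128·2/64 = 4
AVL=3 ≤ VLMAX=4, so vl = 3
vd[0] sub(0x92,0x82) -> 0x10
vd[1] sub(0x1f,0x71) -> 0xffffffffffffffae
vd[2] sub(0x89,0xe0) -> 0xffffffffffffffa9
vd[3] tail/keep -> 0x6f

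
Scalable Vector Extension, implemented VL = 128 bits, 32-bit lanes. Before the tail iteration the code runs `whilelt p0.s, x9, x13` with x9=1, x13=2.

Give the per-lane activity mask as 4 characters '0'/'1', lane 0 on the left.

predicate = 1000

register lanes = 128/32 = 4
p0[j] = (1+j < 2); true for j=0..0 → 1 lanes set
bits (lane 0 leftmost): 1000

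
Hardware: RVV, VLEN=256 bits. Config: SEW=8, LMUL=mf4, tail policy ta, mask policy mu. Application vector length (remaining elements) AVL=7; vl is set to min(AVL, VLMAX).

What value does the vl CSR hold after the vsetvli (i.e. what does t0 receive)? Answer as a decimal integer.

VLMAX = (256 × 1/4) / 8 = 8 lanes
vl = min(AVL, VLMAX) = min(7, 8) = 7

vl = 7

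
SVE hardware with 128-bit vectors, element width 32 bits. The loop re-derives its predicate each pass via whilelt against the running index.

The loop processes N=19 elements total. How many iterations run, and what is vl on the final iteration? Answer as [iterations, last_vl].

lane count: 128 div 32 = 4
19 elements at 4/iter → 5 passes, remainder 3 on the last

[iterations, last_vl] = [5, 3]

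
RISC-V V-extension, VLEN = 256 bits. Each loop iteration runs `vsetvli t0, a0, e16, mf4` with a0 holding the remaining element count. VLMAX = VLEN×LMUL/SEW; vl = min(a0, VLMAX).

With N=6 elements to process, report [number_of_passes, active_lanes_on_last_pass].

VLMAX = (256 × 1/4) / 16 = 4 lanes
N=6: ⌈6/4⌉ = 2 iters; last vl = 6 − 1×4 = 2

[iterations, last_vl] = [2, 2]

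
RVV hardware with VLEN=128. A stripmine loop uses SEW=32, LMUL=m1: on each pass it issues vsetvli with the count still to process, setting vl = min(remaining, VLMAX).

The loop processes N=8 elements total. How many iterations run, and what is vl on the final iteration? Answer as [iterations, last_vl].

[iterations, last_vl] = [2, 4]

lanes per group: 128·1/32 = 4
N=8: ⌈8/4⌉ = 2 iters; last vl = 8 − 1×4 = 4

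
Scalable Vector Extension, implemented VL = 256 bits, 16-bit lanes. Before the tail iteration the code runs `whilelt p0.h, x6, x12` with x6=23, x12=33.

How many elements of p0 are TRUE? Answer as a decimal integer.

vl = 10

lane count: 256 div 16 = 16
active while 23+j < 33, i.e. j ∈ [0,10) capped at 16 ⇒ 10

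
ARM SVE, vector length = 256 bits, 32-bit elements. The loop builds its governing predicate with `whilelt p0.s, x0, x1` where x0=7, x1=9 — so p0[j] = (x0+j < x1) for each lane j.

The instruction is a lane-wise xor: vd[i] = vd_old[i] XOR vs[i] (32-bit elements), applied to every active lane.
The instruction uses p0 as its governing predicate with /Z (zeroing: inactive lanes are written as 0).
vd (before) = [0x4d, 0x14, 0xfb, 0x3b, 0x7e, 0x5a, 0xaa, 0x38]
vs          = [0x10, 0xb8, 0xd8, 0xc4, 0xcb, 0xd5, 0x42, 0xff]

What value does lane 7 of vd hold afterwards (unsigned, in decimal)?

register lanes = 256/32 = 8
whilelt: lane j active iff 7+j < 9 → j < 2 → 2 active
[0] xor(0x4d,0x10) = 0x5d
[1] xor(0x14,0xb8) = 0xac
[2] tail/zero = 0x00
[3] tail/zero = 0x00
[4] tail/zero = 0x00
[5] tail/zero = 0x00
[6] tail/zero = 0x00
[7] tail/zero = 0x00

vd[7] = 0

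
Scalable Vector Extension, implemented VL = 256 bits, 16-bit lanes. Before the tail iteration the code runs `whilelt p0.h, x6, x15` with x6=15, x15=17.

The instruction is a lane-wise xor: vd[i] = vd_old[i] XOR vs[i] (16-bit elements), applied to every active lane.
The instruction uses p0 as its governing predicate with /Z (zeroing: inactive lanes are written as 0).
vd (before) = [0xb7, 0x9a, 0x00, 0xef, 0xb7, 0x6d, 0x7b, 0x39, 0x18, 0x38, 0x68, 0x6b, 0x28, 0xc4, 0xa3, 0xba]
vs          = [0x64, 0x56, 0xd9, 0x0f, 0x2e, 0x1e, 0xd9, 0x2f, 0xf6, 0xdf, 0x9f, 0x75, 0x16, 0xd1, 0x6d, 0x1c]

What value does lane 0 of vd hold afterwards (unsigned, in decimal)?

lane count: 256 div 16 = 16
active while 15+j < 17, i.e. j ∈ [0,2) capped at 16 ⇒ 2
vd[0] xor(0xb7,0x64) -> 0xd3
vd[1] xor(0x9a,0x56) -> 0xcc
vd[2] tail/zero -> 0x00
vd[3] tail/zero -> 0x00
vd[4] tail/zero -> 0x00
vd[5] tail/zero -> 0x00
vd[6] tail/zero -> 0x00
vd[7] tail/zero -> 0x00
vd[8] tail/zero -> 0x00
vd[9] tail/zero -> 0x00
vd[10] tail/zero -> 0x00
vd[11] tail/zero -> 0x00
vd[12] tail/zero -> 0x00
vd[13] tail/zero -> 0x00
vd[14] tail/zero -> 0x00
vd[15] tail/zero -> 0x00

vd[0] = 211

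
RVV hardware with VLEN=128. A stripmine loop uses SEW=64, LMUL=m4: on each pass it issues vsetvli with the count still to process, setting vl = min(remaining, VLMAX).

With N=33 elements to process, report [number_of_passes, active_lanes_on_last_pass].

[iterations, last_vl] = [5, 1]

lanes per group: 128·4/64 = 8
33 elements at 8/iter → 5 passes, remainder 1 on the last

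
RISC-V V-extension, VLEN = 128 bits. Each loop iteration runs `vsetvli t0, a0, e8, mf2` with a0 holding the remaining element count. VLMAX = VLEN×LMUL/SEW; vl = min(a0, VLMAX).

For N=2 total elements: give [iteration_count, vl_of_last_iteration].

[iterations, last_vl] = [1, 2]

VLMAX = VLEN×LMUL/SEW = 128×1/2/8 = 8
N=2: ⌈2/8⌉ = 1 iters; last vl = 2 − 0×8 = 2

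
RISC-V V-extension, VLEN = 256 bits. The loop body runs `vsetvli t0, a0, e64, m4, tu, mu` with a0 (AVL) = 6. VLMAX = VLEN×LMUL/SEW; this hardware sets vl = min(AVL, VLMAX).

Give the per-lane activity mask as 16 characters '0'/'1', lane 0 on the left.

predicate = 1111110000000000

lanes per group: 256·4/64 = 16
vl ← min(6, 16) = 6
bits (lane 0 leftmost): 1111110000000000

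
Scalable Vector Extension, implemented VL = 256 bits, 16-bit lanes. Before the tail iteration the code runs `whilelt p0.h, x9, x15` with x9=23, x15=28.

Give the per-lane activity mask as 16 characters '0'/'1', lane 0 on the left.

register lanes = 256/16 = 16
active while 23+j < 28, i.e. j ∈ [0,5) capped at 16 ⇒ 5
bits (lane 0 leftmost): 1111100000000000

predicate = 1111100000000000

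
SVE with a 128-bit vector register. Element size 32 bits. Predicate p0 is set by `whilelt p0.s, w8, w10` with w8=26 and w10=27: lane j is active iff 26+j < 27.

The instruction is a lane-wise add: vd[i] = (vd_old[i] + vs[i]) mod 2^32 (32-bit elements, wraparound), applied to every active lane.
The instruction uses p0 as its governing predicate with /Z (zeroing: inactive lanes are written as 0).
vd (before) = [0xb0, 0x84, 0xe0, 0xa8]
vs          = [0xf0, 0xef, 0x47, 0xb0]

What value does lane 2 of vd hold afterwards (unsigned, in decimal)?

register lanes = 128/32 = 4
whilelt: lane j active iff 26+j < 27 → j < 1 → 1 active
  i=0: add(0xb0,0xf0) → 416
  i=1: tail/zero → 0
  i=2: tail/zero → 0
  i=3: tail/zero → 0

vd[2] = 0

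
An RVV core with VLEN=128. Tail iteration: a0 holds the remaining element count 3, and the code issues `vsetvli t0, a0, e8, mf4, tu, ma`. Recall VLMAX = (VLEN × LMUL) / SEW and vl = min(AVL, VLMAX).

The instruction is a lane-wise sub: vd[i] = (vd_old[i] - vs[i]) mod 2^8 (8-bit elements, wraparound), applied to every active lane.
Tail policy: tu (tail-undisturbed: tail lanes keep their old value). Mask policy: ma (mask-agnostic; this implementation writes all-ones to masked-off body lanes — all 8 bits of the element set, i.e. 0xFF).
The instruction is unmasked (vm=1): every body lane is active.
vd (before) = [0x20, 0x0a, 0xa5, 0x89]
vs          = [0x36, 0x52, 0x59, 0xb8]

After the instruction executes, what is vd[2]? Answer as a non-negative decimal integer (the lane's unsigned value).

vd[2] = 76

lanes per group: 128·1/4/8 = 4
AVL=3 ≤ VLMAX=4, so vl = 3
[0] sub(0x20,0x36) = 0xea
[1] sub(0x0a,0x52) = 0xb8
[2] sub(0xa5,0x59) = 0x4c
[3] tail/keep = 0x89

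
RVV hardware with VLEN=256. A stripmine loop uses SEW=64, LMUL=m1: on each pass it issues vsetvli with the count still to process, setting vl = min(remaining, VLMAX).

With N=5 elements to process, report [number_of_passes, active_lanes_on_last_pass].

[iterations, last_vl] = [2, 1]

VLMAX = VLEN×LMUL/SEW = 256×1/64 = 4
N=5: ⌈5/4⌉ = 2 iters; last vl = 5 − 1×4 = 1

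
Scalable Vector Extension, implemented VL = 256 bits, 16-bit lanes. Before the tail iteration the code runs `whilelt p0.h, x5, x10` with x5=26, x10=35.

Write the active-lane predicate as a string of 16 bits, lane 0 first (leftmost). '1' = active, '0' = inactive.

register lanes = 256/16 = 16
p0[j] = (26+j < 35); true for j=0..8 → 9 lanes set
bits (lane 0 leftmost): 1111111110000000

predicate = 1111111110000000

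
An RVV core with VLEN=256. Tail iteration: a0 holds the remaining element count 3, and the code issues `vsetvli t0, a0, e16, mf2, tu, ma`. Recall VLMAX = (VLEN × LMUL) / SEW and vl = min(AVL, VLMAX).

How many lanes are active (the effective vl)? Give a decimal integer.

vl = 3

VLMAX = VLEN×LMUL/SEW = 256×1/2/16 = 8
vl = min(AVL, VLMAX) = min(3, 8) = 3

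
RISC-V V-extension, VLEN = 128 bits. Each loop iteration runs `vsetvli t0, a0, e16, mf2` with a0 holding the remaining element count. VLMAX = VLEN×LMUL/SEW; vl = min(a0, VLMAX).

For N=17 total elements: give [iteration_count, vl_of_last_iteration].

VLMAX = (128 × 1/2) / 16 = 4 lanes
N=17: ⌈17/4⌉ = 5 iters; last vl = 17 − 4×4 = 1

[iterations, last_vl] = [5, 1]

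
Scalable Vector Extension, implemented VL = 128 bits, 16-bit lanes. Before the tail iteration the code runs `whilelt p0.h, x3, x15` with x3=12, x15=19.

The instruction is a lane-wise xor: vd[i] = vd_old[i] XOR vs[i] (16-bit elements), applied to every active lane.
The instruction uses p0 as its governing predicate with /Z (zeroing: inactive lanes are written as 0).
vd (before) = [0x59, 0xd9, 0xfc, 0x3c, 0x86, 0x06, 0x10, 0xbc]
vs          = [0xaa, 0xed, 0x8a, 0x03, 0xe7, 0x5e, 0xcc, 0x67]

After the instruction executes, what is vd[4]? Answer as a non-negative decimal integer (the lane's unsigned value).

register lanes = 128/16 = 8
p0[j] = (12+j < 19); true for j=0..6 → 7 lanes set
vd[0] xor(0x59,0xaa) -> 0xf3
vd[1] xor(0xd9,0xed) -> 0x34
vd[2] xor(0xfc,0x8a) -> 0x76
vd[3] xor(0x3c,0x03) -> 0x3f
vd[4] xor(0x86,0xe7) -> 0x61
vd[5] xor(0x06,0x5e) -> 0x58
vd[6] xor(0x10,0xcc) -> 0xdc
vd[7] tail/zero -> 0x00

vd[4] = 97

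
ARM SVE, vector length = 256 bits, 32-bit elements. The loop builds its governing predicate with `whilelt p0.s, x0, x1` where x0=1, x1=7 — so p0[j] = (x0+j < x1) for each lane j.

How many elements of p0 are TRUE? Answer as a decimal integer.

256-bit reg / 32-bit elem → 8 lanes
whilelt: lane j active iff 1+j < 7 → j < 6 → 6 active

vl = 6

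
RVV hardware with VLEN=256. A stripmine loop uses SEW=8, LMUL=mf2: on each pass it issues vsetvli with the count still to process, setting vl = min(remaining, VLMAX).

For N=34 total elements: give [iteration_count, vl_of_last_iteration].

lanes per group: 256·1/2/8 = 16
iterations = ceil(34/16) = 3; final-pass vl = 2

[iterations, last_vl] = [3, 2]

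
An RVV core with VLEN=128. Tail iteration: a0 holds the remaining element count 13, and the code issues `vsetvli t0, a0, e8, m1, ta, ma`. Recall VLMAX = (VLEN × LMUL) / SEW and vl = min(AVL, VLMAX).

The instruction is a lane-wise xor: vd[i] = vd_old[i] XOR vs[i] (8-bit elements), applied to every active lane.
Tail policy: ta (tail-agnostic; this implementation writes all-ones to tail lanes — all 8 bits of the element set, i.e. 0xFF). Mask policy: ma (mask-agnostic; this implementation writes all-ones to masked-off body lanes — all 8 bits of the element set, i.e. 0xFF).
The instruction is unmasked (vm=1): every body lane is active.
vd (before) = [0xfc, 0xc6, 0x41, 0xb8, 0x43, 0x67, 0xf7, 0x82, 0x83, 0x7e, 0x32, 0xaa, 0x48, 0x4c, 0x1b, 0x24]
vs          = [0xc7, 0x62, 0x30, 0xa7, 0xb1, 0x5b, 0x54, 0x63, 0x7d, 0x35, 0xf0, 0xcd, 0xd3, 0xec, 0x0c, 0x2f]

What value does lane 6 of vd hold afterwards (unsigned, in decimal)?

vd[6] = 163

lanes per group: 128·1/8 = 16
vl ← min(13, 16) = 13
vd[0] xor(0xfc,0xc7) -> 0x3b
vd[1] xor(0xc6,0x62) -> 0xa4
vd[2] xor(0x41,0x30) -> 0x71
vd[3] xor(0xb8,0xa7) -> 0x1f
vd[4] xor(0x43,0xb1) -> 0xf2
vd[5] xor(0x67,0x5b) -> 0x3c
vd[6] xor(0xf7,0x54) -> 0xa3
vd[7] xor(0x82,0x63) -> 0xe1
vd[8] xor(0x83,0x7d) -> 0xfe
vd[9] xor(0x7e,0x35) -> 0x4b
vd[10] xor(0x32,0xf0) -> 0xc2
vd[11] xor(0xaa,0xcd) -> 0x67
vd[12] xor(0x48,0xd3) -> 0x9b
vd[13] tail/ones -> 0xff
vd[14] tail/ones -> 0xff
vd[15] tail/ones -> 0xff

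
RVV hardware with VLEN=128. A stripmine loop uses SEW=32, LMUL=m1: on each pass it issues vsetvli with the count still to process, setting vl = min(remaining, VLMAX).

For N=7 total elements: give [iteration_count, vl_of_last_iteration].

[iterations, last_vl] = [2, 3]

lanes per group: 128·1/32 = 4
iterations = ceil(7/4) = 2; final-pass vl = 3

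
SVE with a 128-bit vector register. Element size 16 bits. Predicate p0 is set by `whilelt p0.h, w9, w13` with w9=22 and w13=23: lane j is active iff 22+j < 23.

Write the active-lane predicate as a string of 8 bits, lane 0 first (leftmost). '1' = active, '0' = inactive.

predicate = 10000000

128-bit reg / 16-bit elem → 8 lanes
p0[j] = (22+j < 23); true for j=0..0 → 1 lanes set
bits (lane 0 leftmost): 10000000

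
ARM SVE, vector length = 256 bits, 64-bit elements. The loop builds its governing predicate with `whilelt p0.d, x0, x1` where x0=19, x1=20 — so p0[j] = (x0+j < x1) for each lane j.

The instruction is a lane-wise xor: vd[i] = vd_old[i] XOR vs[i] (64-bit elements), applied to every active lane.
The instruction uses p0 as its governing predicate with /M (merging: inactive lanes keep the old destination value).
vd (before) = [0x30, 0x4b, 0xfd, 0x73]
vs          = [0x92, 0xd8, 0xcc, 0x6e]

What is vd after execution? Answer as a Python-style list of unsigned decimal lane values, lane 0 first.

256-bit reg / 64-bit elem → 4 lanes
p0[j] = (19+j < 20); true for j=0..0 → 1 lanes set
[0] xor(0x30,0x92) = 0xa2
[1] tail/keep = 0x4b
[2] tail/keep = 0xfd
[3] tail/keep = 0x73

vd = [162, 75, 253, 115]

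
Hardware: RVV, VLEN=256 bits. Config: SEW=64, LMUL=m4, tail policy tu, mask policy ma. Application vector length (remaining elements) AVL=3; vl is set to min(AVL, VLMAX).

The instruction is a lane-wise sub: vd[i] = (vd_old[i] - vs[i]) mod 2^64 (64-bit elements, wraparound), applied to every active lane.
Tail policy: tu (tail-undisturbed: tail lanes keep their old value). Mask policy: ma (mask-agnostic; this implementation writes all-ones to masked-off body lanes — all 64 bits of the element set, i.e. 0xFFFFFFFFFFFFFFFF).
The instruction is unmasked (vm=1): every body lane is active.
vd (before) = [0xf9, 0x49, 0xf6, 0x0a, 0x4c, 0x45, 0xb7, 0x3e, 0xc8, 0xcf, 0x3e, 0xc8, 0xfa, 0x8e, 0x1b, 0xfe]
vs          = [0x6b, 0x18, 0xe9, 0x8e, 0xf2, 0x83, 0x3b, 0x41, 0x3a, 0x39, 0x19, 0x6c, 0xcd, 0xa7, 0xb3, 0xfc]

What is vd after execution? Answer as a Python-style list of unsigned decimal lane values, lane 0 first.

VLMAX = VLEN×LMUL/SEW = 256×4/64 = 16
vl ← min(3, 16) = 3
  i=0: sub(0xf9,0x6b) → 142
  i=1: sub(0x49,0x18) → 49
  i=2: sub(0xf6,0xe9) → 13
  i=3: tail/keep → 10
  i=4: tail/keep → 76
  i=5: tail/keep → 69
  i=6: tail/keep → 183
  i=7: tail/keep → 62
  i=8: tail/keep → 200
  i=9: tail/keep → 207
  i=10: tail/keep → 62
  i=11: tail/keep → 200
  i=12: tail/keep → 250
  i=13: tail/keep → 142
  i=14: tail/keep → 27
  i=15: tail/keep → 254

vd = [142, 49, 13, 10, 76, 69, 183, 62, 200, 207, 62, 200, 250, 142, 27, 254]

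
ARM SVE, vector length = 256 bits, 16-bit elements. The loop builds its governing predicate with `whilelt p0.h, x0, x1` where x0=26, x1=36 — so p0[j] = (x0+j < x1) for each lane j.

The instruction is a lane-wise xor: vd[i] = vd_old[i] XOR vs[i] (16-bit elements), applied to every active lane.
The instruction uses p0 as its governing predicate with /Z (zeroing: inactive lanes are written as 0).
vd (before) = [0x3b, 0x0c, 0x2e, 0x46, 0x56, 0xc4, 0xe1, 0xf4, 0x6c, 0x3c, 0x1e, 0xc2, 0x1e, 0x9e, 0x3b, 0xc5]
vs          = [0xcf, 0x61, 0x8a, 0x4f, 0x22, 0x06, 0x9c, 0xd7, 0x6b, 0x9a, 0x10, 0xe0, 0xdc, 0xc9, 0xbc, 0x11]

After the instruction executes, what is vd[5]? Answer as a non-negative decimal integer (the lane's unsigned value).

vd[5] = 194

lane count: 256 div 16 = 16
p0[j] = (26+j < 36); true for j=0..9 → 10 lanes set
[0] xor(0x3b,0xcf) = 0xf4
[1] xor(0x0c,0x61) = 0x6d
[2] xor(0x2e,0x8a) = 0xa4
[3] xor(0x46,0x4f) = 0x09
[4] xor(0x56,0x22) = 0x74
[5] xor(0xc4,0x06) = 0xc2
[6] xor(0xe1,0x9c) = 0x7d
[7] xor(0xf4,0xd7) = 0x23
[8] xor(0x6c,0x6b) = 0x07
[9] xor(0x3c,0x9a) = 0xa6
[10] tail/zero = 0x00
[11] tail/zero = 0x00
[12] tail/zero = 0x00
[13] tail/zero = 0x00
[14] tail/zero = 0x00
[15] tail/zero = 0x00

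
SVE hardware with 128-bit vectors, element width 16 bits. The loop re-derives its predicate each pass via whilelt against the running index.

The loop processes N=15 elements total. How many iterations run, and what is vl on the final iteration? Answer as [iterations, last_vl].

[iterations, last_vl] = [2, 7]

register lanes = 128/16 = 8
iterations = ceil(15/8) = 2; final-pass vl = 7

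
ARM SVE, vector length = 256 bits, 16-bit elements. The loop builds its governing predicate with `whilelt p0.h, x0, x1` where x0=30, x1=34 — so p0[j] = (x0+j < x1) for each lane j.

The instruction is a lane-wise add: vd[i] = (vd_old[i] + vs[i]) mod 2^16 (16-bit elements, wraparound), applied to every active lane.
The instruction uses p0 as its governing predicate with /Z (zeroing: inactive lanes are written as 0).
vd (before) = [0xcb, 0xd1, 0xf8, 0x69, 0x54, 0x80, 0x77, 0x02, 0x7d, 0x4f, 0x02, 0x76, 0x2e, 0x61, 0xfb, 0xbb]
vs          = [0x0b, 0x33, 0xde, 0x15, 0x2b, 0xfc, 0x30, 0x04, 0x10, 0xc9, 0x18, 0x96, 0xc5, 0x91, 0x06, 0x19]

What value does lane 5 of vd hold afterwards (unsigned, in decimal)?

register lanes = 256/16 = 16
p0[j] = (30+j < 34); true for j=0..3 → 4 lanes set
[0] add(0xcb,0x0b) = 0xd6
[1] add(0xd1,0x33) = 0x104
[2] add(0xf8,0xde) = 0x1d6
[3] add(0x69,0x15) = 0x7e
[4] tail/zero = 0x00
[5] tail/zero = 0x00
[6] tail/zero = 0x00
[7] tail/zero = 0x00
[8] tail/zero = 0x00
[9] tail/zero = 0x00
[10] tail/zero = 0x00
[11] tail/zero = 0x00
[12] tail/zero = 0x00
[13] tail/zero = 0x00
[14] tail/zero = 0x00
[15] tail/zero = 0x00

vd[5] = 0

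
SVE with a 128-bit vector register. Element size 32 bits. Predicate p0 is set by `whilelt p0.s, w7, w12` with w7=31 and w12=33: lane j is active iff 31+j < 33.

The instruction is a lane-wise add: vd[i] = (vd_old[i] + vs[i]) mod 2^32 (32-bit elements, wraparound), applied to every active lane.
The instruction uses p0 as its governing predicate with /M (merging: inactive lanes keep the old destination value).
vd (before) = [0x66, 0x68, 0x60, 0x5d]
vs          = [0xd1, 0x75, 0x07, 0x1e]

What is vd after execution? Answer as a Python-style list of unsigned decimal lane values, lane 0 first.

register lanes = 128/32 = 4
p0[j] = (31+j < 33); true for j=0..1 → 2 lanes set
  i=0: add(0x66,0xd1) → 311
  i=1: add(0x68,0x75) → 221
  i=2: tail/keep → 96
  i=3: tail/keep → 93

vd = [311, 221, 96, 93]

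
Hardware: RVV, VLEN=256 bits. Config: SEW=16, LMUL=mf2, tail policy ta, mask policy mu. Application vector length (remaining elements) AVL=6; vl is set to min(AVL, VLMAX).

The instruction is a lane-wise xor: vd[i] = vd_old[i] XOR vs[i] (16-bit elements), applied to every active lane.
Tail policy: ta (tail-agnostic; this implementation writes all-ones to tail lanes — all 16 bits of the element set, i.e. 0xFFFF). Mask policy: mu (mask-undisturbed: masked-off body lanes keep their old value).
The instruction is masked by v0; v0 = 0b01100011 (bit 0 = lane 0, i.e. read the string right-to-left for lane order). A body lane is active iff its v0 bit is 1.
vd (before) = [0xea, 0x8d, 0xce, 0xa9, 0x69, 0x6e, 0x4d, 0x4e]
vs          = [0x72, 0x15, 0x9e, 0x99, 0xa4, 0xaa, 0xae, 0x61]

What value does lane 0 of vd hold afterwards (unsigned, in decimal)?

vd[0] = 152

lanes per group: 256·1/2/16 = 8
vl ← min(6, 8) = 6
lane  0: xor(0xea,0x72) ⇒ 0x98
lane  1: xor(0x8d,0x15) ⇒ 0x98
lane  2: mask-off/keep ⇒ 0xce
lane  3: mask-off/keep ⇒ 0xa9
lane  4: mask-off/keep ⇒ 0x69
lane  5: xor(0x6e,0xaa) ⇒ 0xc4
lane  6: tail/ones ⇒ 0xffff
lane  7: tail/ones ⇒ 0xffff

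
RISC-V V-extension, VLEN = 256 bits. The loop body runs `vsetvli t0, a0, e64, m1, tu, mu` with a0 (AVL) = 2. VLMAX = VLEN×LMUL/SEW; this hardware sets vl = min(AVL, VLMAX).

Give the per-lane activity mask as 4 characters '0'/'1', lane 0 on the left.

predicate = 1100

VLMAX = (256 × 1) / 64 = 4 lanes
vl ← min(2, 4) = 2
bits (lane 0 leftmost): 1100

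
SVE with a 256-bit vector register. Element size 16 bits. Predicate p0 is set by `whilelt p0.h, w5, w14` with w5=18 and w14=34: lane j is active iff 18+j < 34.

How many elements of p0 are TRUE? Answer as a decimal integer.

256-bit reg / 16-bit elem → 16 lanes
p0[j] = (18+j < 34); true for j=0..15 → 16 lanes set

vl = 16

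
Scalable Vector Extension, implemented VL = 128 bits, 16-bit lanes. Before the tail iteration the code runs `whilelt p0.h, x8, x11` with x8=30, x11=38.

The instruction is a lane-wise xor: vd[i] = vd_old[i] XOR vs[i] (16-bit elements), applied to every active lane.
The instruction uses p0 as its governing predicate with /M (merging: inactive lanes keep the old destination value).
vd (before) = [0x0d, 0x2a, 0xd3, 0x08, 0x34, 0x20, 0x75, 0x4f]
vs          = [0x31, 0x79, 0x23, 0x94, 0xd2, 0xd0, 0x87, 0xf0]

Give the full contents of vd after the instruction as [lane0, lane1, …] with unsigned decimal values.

vd = [60, 83, 240, 156, 230, 240, 242, 191]

register lanes = 128/16 = 8
active while 30+j < 38, i.e. j ∈ [0,8) capped at 8 ⇒ 8
lane  0: xor(0x0d,0x31) ⇒ 0x3c
lane  1: xor(0x2a,0x79) ⇒ 0x53
lane  2: xor(0xd3,0x23) ⇒ 0xf0
lane  3: xor(0x08,0x94) ⇒ 0x9c
lane  4: xor(0x34,0xd2) ⇒ 0xe6
lane  5: xor(0x20,0xd0) ⇒ 0xf0
lane  6: xor(0x75,0x87) ⇒ 0xf2
lane  7: xor(0x4f,0xf0) ⇒ 0xbf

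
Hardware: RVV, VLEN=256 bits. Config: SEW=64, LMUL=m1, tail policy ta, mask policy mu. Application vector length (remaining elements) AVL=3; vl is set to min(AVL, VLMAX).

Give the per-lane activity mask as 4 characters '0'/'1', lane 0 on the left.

lanes per group: 256·1/64 = 4
vl = min(AVL, VLMAX) = min(3, 4) = 3
bits (lane 0 leftmost): 1110

predicate = 1110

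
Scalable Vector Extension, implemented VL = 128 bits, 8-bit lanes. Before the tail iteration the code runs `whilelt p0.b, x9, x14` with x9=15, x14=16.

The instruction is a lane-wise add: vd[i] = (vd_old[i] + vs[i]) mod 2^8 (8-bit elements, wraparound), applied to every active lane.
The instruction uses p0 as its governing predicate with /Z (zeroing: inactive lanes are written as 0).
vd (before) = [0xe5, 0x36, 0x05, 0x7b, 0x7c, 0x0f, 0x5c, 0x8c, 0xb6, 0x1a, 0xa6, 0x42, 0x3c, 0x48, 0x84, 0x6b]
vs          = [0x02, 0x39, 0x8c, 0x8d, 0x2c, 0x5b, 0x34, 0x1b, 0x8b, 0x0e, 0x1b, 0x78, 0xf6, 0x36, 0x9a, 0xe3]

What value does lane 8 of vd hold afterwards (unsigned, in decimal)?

128-bit reg / 8-bit elem → 16 lanes
active while 15+j < 16, i.e. j ∈ [0,1) capped at 16 ⇒ 1
vd[0] add(0xe5,0x02) -> 0xe7
vd[1] tail/zero -> 0x00
vd[2] tail/zero -> 0x00
vd[3] tail/zero -> 0x00
vd[4] tail/zero -> 0x00
vd[5] tail/zero -> 0x00
vd[6] tail/zero -> 0x00
vd[7] tail/zero -> 0x00
vd[8] tail/zero -> 0x00
vd[9] tail/zero -> 0x00
vd[10] tail/zero -> 0x00
vd[11] tail/zero -> 0x00
vd[12] tail/zero -> 0x00
vd[13] tail/zero -> 0x00
vd[14] tail/zero -> 0x00
vd[15] tail/zero -> 0x00

vd[8] = 0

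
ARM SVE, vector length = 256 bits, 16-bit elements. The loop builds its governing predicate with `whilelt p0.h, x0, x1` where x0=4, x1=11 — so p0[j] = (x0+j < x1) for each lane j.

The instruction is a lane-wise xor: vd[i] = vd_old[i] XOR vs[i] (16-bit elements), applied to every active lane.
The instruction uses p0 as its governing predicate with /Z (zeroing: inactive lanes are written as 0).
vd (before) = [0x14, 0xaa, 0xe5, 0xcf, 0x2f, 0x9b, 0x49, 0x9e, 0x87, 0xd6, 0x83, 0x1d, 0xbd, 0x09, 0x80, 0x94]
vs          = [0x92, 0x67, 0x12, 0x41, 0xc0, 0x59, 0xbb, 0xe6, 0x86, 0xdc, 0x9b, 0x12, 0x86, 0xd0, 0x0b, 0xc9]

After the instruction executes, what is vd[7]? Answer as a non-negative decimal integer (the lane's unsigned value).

register lanes = 256/16 = 16
p0[j] = (4+j < 11); true for j=0..6 → 7 lanes set
[0] xor(0x14,0x92) = 0x86
[1] xor(0xaa,0x67) = 0xcd
[2] xor(0xe5,0x12) = 0xf7
[3] xor(0xcf,0x41) = 0x8e
[4] xor(0x2f,0xc0) = 0xef
[5] xor(0x9b,0x59) = 0xc2
[6] xor(0x49,0xbb) = 0xf2
[7] tail/zero = 0x00
[8] tail/zero = 0x00
[9] tail/zero = 0x00
[10] tail/zero = 0x00
[11] tail/zero = 0x00
[12] tail/zero = 0x00
[13] tail/zero = 0x00
[14] tail/zero = 0x00
[15] tail/zero = 0x00

vd[7] = 0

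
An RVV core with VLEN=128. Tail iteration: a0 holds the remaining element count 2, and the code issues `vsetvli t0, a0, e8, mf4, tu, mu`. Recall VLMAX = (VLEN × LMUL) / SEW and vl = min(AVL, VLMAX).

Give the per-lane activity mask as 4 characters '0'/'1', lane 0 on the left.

VLMAX = VLEN×LMUL/SEW = 128×1/4/8 = 4
AVL=2 ≤ VLMAX=4, so vl = 2
bits (lane 0 leftmost): 1100

predicate = 1100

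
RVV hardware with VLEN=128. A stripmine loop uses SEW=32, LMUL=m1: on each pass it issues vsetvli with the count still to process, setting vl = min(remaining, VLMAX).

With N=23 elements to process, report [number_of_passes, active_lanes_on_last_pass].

lanes per group: 128·1/32 = 4
N=23: ⌈23/4⌉ = 6 iters; last vl = 23 − 5×4 = 3

[iterations, last_vl] = [6, 3]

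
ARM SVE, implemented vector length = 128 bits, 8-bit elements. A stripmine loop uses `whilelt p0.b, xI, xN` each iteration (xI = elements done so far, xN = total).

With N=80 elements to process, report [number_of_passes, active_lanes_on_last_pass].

[iterations, last_vl] = [5, 16]

128-bit reg / 8-bit elem → 16 lanes
80 elements at 16/iter → 5 passes, remainder 16 on the last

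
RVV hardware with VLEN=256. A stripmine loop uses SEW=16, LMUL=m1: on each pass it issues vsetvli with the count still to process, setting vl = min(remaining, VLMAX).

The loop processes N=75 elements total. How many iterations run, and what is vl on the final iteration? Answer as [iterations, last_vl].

[iterations, last_vl] = [5, 11]

VLMAX = (256 × 1) / 16 = 16 lanes
75 elements at 16/iter → 5 passes, remainder 11 on the last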